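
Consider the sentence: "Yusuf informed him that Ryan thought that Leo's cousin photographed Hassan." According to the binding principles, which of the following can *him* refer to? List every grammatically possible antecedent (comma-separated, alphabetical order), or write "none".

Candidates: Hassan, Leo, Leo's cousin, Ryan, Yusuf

none

*him* is a pronoun; Principle B requires it to be free in its binding domain — the matrix clause.
— Hassan: object of the clause headed by 'photographed'; is c-commanded by the pronoun; coreference would bind this R-expression — blocked (Principle C).
— Leo: possessor inside the subject DP of the clause headed by 'photographed'; is c-commanded by the pronoun; coreference would bind this R-expression — blocked (Principle C).
— Leo's cousin: subject of the clause headed by 'photographed'; is c-commanded by the pronoun; coreference would bind this R-expression — blocked (Principle C).
— Ryan: subject of the clause headed by 'thought'; is c-commanded by the pronoun; coreference would bind this R-expression — blocked (Principle C).
— Yusuf: subject of the matrix clause; c-commands the pronoun within its binding domain — blocked (Principle B).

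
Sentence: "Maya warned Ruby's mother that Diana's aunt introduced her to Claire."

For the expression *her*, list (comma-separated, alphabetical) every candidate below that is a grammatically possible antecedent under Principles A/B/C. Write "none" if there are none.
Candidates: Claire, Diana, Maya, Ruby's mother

*her* is a pronoun; Principle B requires it to be free in its binding domain — the clause headed by 'introduced'.
— Claire: second object of the clause headed by 'introduced'; is c-commanded by the pronoun; coreference would bind this R-expression — blocked (Principle C).
— Diana: possessor inside the subject DP of the clause headed by 'introduced'; does not c-command the pronoun — Principle B does not apply; allowed.
— Maya: subject of the matrix clause; c-commands the pronoun but lies outside its binding domain — allowed.
— Ruby's mother: object of the matrix clause; c-commands the pronoun but lies outside its binding domain — allowed.

Diana, Maya, Ruby's mother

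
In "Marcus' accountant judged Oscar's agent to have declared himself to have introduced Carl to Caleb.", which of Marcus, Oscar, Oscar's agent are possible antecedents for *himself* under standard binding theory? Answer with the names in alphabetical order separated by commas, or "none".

Oscar's agent

*himself* is a reflexive; Principle A requires it to be bound within its binding domain — the clause headed by 'declared'.
— Marcus: possessor inside the subject DP of the matrix clause; does not c-command the reflexive — cannot bind it (Principle A).
— Oscar: possessor inside the subject DP of the clause headed by 'declared'; does not c-command the reflexive — cannot bind it (Principle A).
— Oscar's agent: subject of the clause headed by 'declared'; c-commands the reflexive within its binding domain — allowed (Principle A).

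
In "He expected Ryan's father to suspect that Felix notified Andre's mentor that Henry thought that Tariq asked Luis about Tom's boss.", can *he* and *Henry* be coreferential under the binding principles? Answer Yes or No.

No

*Henry* is an R-expression; Principle C requires it to be free (not bound by any c-commanding expression).
— he: subject of the matrix clause; the pronoun c-commands the R-expression — coreference blocked (Principle C).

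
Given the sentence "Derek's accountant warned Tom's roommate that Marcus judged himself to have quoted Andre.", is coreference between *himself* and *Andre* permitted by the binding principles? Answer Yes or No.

*himself* is a reflexive; Principle A requires it to be bound within its binding domain — the clause headed by 'judged'.
— Andre: object of the clause headed by 'quoted'; does not c-command the reflexive — cannot bind it (Principle A).

No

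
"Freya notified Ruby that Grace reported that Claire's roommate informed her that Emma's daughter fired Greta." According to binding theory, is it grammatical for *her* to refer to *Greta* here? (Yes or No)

*Greta* is an R-expression; Principle C requires it to be free (not bound by any c-commanding expression).
— her: object of the clause headed by 'informed'; the pronoun c-commands the R-expression — coreference blocked (Principle C).

No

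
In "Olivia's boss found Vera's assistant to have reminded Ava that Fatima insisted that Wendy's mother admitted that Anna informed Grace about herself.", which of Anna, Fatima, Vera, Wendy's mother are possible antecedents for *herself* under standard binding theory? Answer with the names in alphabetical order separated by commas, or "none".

*herself* is a reflexive; Principle A requires it to be bound within its binding domain — the clause headed by 'informed'.
— Anna: subject of the clause headed by 'informed'; c-commands the reflexive within its binding domain — allowed (Principle A).
— Fatima: subject of the clause headed by 'insisted'; c-commands the reflexive but lies outside its binding domain — cannot bind it (Principle A).
— Vera: possessor inside the subject DP of the clause headed by 'reminded'; does not c-command the reflexive — cannot bind it (Principle A).
— Wendy's mother: subject of the clause headed by 'admitted'; c-commands the reflexive but lies outside its binding domain — cannot bind it (Principle A).

Anna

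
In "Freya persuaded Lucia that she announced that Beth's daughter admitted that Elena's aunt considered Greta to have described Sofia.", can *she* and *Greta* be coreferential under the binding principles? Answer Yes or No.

*Greta* is an R-expression; Principle C requires it to be free (not bound by any c-commanding expression).
— she: subject of the clause headed by 'announced'; the pronoun c-commands the R-expression — coreference blocked (Principle C).

No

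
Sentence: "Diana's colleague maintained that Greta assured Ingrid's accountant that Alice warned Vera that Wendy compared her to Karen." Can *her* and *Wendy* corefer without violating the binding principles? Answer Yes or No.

No

*Wendy* is an R-expression; Principle C requires it to be free (not bound by any c-commanding expression).
— her: object of the clause headed by 'compared'; the R-expression locally c-commands the pronoun — coreference blocked (Principle B on the pronoun).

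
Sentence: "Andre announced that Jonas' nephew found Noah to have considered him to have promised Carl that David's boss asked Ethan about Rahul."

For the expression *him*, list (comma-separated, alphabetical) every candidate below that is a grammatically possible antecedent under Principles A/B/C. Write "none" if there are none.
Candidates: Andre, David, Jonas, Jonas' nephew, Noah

*him* is a pronoun; Principle B requires it to be free in its binding domain — the clause headed by 'considered'.
— Andre: subject of the matrix clause; c-commands the pronoun but lies outside its binding domain — allowed.
— David: possessor inside the subject DP of the clause headed by 'asked'; is c-commanded by the pronoun; coreference would bind this R-expression — blocked (Principle C).
— Jonas: possessor inside the subject DP of the clause headed by 'found'; does not c-command the pronoun — Principle B does not apply; allowed.
— Jonas' nephew: subject of the clause headed by 'found'; c-commands the pronoun but lies outside its binding domain — allowed.
— Noah: subject of the clause headed by 'considered'; c-commands the pronoun within its binding domain — blocked (Principle B).

Andre, Jonas, Jonas' nephew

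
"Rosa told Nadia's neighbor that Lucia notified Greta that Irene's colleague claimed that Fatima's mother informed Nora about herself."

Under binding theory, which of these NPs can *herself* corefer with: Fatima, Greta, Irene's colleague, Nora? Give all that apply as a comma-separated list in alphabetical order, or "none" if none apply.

*herself* is a reflexive; Principle A requires it to be bound within its binding domain — the clause headed by 'informed'.
— Fatima: possessor inside the subject DP of the clause headed by 'informed'; does not c-command the reflexive — cannot bind it (Principle A).
— Greta: object of the clause headed by 'notified'; c-commands the reflexive but lies outside its binding domain — cannot bind it (Principle A).
— Irene's colleague: subject of the clause headed by 'claimed'; c-commands the reflexive but lies outside its binding domain — cannot bind it (Principle A).
— Nora: object of the clause headed by 'informed'; c-commands the reflexive within its binding domain — allowed (Principle A).

Nora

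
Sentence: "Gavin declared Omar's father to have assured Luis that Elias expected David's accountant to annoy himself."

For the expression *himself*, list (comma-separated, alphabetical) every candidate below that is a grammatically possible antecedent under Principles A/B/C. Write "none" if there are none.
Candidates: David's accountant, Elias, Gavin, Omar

*himself* is a reflexive; Principle A requires it to be bound within its binding domain — the clause headed by 'annoy'.
— David's accountant: subject of the clause headed by 'annoy'; c-commands the reflexive within its binding domain — allowed (Principle A).
— Elias: subject of the clause headed by 'expected'; c-commands the reflexive but lies outside its binding domain — cannot bind it (Principle A).
— Gavin: subject of the matrix clause; c-commands the reflexive but lies outside its binding domain — cannot bind it (Principle A).
— Omar: possessor inside the subject DP of the clause headed by 'assured'; does not c-command the reflexive — cannot bind it (Principle A).

David's accountant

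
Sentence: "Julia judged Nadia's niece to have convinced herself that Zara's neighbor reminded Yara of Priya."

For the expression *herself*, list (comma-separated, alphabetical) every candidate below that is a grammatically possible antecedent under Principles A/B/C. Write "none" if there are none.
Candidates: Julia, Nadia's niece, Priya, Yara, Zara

Nadia's niece

*herself* is a reflexive; Principle A requires it to be bound within its binding domain — the clause headed by 'convinced'.
— Julia: subject of the matrix clause; c-commands the reflexive but lies outside its binding domain — cannot bind it (Principle A).
— Nadia's niece: subject of the clause headed by 'convinced'; c-commands the reflexive within its binding domain — allowed (Principle A).
— Priya: second object of the clause headed by 'reminded'; does not c-command the reflexive — cannot bind it (Principle A).
— Yara: object of the clause headed by 'reminded'; does not c-command the reflexive — cannot bind it (Principle A).
— Zara: possessor inside the subject DP of the clause headed by 'reminded'; does not c-command the reflexive — cannot bind it (Principle A).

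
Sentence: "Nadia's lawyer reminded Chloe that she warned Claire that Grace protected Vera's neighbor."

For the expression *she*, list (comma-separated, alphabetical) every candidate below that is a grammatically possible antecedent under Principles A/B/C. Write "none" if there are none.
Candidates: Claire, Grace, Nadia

Nadia

*she* is a pronoun; Principle B requires it to be free in its binding domain — the clause headed by 'warned'.
— Claire: object of the clause headed by 'warned'; is c-commanded by the pronoun; coreference would bind this R-expression — blocked (Principle C).
— Grace: subject of the clause headed by 'protected'; is c-commanded by the pronoun; coreference would bind this R-expression — blocked (Principle C).
— Nadia: possessor inside the subject DP of the matrix clause; does not c-command the pronoun — Principle B does not apply; allowed.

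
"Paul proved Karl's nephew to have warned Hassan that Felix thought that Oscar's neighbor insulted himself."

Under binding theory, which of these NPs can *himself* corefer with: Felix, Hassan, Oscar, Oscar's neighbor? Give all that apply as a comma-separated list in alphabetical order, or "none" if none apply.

Oscar's neighbor

*himself* is a reflexive; Principle A requires it to be bound within its binding domain — the clause headed by 'insulted'.
— Felix: subject of the clause headed by 'thought'; c-commands the reflexive but lies outside its binding domain — cannot bind it (Principle A).
— Hassan: object of the clause headed by 'warned'; c-commands the reflexive but lies outside its binding domain — cannot bind it (Principle A).
— Oscar: possessor inside the subject DP of the clause headed by 'insulted'; does not c-command the reflexive — cannot bind it (Principle A).
— Oscar's neighbor: subject of the clause headed by 'insulted'; c-commands the reflexive within its binding domain — allowed (Principle A).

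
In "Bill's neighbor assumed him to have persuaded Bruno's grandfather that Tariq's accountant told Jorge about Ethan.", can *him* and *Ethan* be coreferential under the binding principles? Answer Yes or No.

*Ethan* is an R-expression; Principle C requires it to be free (not bound by any c-commanding expression).
— him: subject of the clause headed by 'persuaded'; the pronoun c-commands the R-expression — coreference blocked (Principle C).

No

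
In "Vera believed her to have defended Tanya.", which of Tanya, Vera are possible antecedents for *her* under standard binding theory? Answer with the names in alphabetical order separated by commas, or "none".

none

*her* is a pronoun; Principle B requires it to be free in its binding domain — the matrix clause.
— Tanya: object of the clause headed by 'defended'; is c-commanded by the pronoun; coreference would bind this R-expression — blocked (Principle C).
— Vera: subject of the matrix clause; c-commands the pronoun within its binding domain — blocked (Principle B).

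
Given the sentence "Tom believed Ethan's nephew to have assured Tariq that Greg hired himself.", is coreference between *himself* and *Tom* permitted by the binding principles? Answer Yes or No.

*himself* is a reflexive; Principle A requires it to be bound within its binding domain — the clause headed by 'hired'.
— Tom: subject of the matrix clause; c-commands the reflexive but lies outside its binding domain — cannot bind it (Principle A).

No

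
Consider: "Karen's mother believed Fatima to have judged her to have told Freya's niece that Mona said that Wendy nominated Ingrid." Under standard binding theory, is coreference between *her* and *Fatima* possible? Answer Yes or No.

*Fatima* is an R-expression; Principle C requires it to be free (not bound by any c-commanding expression).
— her: subject of the clause headed by 'told'; the R-expression locally c-commands the pronoun — coreference blocked (Principle B on the pronoun).

No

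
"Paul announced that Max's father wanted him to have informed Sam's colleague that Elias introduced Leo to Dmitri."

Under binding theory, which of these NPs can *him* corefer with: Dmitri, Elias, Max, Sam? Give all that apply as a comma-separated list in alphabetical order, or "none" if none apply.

*him* is a pronoun; Principle B requires it to be free in its binding domain — the clause headed by 'wanted'.
— Dmitri: second object of the clause headed by 'introduced'; is c-commanded by the pronoun; coreference would bind this R-expression — blocked (Principle C).
— Elias: subject of the clause headed by 'introduced'; is c-commanded by the pronoun; coreference would bind this R-expression — blocked (Principle C).
— Max: possessor inside the subject DP of the clause headed by 'wanted'; does not c-command the pronoun — Principle B does not apply; allowed.
— Sam: possessor inside the object DP of the clause headed by 'informed'; is c-commanded by the pronoun; coreference would bind this R-expression — blocked (Principle C).

Max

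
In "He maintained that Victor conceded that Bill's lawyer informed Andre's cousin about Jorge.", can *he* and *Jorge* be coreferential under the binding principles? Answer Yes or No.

No

*Jorge* is an R-expression; Principle C requires it to be free (not bound by any c-commanding expression).
— he: subject of the matrix clause; the pronoun c-commands the R-expression — coreference blocked (Principle C).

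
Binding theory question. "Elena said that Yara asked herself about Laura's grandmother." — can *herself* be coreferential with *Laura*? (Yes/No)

No

*herself* is a reflexive; Principle A requires it to be bound within its binding domain — the clause headed by 'asked'.
— Laura: possessor inside the second object DP of the clause headed by 'asked'; does not c-command the reflexive — cannot bind it (Principle A).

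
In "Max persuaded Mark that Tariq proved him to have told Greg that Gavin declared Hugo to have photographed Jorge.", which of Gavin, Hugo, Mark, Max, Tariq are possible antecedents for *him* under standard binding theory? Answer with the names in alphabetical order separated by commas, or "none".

*him* is a pronoun; Principle B requires it to be free in its binding domain — the clause headed by 'proved'.
— Gavin: subject of the clause headed by 'declared'; is c-commanded by the pronoun; coreference would bind this R-expression — blocked (Principle C).
— Hugo: subject of the clause headed by 'photographed'; is c-commanded by the pronoun; coreference would bind this R-expression — blocked (Principle C).
— Mark: object of the matrix clause; c-commands the pronoun but lies outside its binding domain — allowed.
— Max: subject of the matrix clause; c-commands the pronoun but lies outside its binding domain — allowed.
— Tariq: subject of the clause headed by 'proved'; c-commands the pronoun within its binding domain — blocked (Principle B).

Mark, Max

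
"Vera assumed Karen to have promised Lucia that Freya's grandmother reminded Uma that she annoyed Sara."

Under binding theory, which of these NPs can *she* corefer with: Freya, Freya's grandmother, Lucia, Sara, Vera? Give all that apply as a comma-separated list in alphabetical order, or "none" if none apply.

*she* is a pronoun; Principle B requires it to be free in its binding domain — the clause headed by 'annoyed'.
— Freya: possessor inside the subject DP of the clause headed by 'reminded'; does not c-command the pronoun — Principle B does not apply; allowed.
— Freya's grandmother: subject of the clause headed by 'reminded'; c-commands the pronoun but lies outside its binding domain — allowed.
— Lucia: object of the clause headed by 'promised'; c-commands the pronoun but lies outside its binding domain — allowed.
— Sara: object of the clause headed by 'annoyed'; is c-commanded by the pronoun; coreference would bind this R-expression — blocked (Principle C).
— Vera: subject of the matrix clause; c-commands the pronoun but lies outside its binding domain — allowed.

Freya, Freya's grandmother, Lucia, Vera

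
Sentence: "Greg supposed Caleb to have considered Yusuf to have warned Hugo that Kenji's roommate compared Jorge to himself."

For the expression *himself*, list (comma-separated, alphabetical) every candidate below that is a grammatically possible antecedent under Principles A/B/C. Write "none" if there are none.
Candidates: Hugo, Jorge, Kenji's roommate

Jorge, Kenji's roommate

*himself* is a reflexive; Principle A requires it to be bound within its binding domain — the clause headed by 'compared'.
— Hugo: object of the clause headed by 'warned'; c-commands the reflexive but lies outside its binding domain — cannot bind it (Principle A).
— Jorge: object of the clause headed by 'compared'; c-commands the reflexive within its binding domain — allowed (Principle A).
— Kenji's roommate: subject of the clause headed by 'compared'; c-commands the reflexive within its binding domain — allowed (Principle A).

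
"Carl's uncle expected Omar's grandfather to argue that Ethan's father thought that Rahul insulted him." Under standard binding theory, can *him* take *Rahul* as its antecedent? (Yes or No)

No

*him* is a pronoun; Principle B requires it to be free in its binding domain — the clause headed by 'insulted'.
— Rahul: subject of the clause headed by 'insulted'; c-commands the pronoun within its binding domain — blocked (Principle B).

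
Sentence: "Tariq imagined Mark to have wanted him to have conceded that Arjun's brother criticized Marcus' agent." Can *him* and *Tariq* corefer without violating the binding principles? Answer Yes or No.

*Tariq* is an R-expression; Principle C requires it to be free (not bound by any c-commanding expression).
— him: subject of the clause headed by 'conceded'; the pronoun does not c-command the R-expression — coreference allowed.

Yes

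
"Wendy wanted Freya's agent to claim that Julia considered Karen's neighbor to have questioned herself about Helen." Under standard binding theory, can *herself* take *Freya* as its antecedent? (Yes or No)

No

*herself* is a reflexive; Principle A requires it to be bound within its binding domain — the clause headed by 'questioned'.
— Freya: possessor inside the subject DP of the clause headed by 'claim'; does not c-command the reflexive — cannot bind it (Principle A).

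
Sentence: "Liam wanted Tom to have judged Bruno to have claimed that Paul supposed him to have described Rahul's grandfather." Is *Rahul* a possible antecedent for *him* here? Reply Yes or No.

No

*him* is a pronoun; Principle B requires it to be free in its binding domain — the clause headed by 'supposed'.
— Rahul: possessor inside the object DP of the clause headed by 'described'; is c-commanded by the pronoun; coreference would bind this R-expression — blocked (Principle C).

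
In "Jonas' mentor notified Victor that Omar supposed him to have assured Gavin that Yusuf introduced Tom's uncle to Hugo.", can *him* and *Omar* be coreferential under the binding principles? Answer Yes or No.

*Omar* is an R-expression; Principle C requires it to be free (not bound by any c-commanding expression).
— him: subject of the clause headed by 'assured'; the R-expression locally c-commands the pronoun — coreference blocked (Principle B on the pronoun).

No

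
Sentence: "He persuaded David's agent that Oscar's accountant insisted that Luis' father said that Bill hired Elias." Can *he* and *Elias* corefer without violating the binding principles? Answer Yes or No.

*Elias* is an R-expression; Principle C requires it to be free (not bound by any c-commanding expression).
— he: subject of the matrix clause; the pronoun c-commands the R-expression — coreference blocked (Principle C).

No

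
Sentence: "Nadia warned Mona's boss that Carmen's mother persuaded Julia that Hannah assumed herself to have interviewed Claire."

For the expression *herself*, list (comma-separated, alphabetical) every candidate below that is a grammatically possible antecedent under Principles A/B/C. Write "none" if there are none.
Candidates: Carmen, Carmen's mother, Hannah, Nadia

Hannah

*herself* is a reflexive; Principle A requires it to be bound within its binding domain — the clause headed by 'assumed'.
— Carmen: possessor inside the subject DP of the clause headed by 'persuaded'; does not c-command the reflexive — cannot bind it (Principle A).
— Carmen's mother: subject of the clause headed by 'persuaded'; c-commands the reflexive but lies outside its binding domain — cannot bind it (Principle A).
— Hannah: subject of the clause headed by 'assumed'; c-commands the reflexive within its binding domain — allowed (Principle A).
— Nadia: subject of the matrix clause; c-commands the reflexive but lies outside its binding domain — cannot bind it (Principle A).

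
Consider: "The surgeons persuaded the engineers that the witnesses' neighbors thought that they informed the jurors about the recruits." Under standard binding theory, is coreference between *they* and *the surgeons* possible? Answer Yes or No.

Yes

*the surgeons* is an R-expression; Principle C requires it to be free (not bound by any c-commanding expression).
— they: subject of the clause headed by 'informed'; the pronoun does not c-command the R-expression — coreference allowed.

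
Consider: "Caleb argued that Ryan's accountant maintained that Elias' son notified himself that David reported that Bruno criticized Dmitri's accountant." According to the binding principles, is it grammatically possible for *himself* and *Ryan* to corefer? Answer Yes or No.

No

*himself* is a reflexive; Principle A requires it to be bound within its binding domain — the clause headed by 'notified'.
— Ryan: possessor inside the subject DP of the clause headed by 'maintained'; does not c-command the reflexive — cannot bind it (Principle A).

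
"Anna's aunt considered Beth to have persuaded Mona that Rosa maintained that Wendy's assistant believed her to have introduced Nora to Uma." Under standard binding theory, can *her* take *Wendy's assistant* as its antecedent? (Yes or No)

No

*her* is a pronoun; Principle B requires it to be free in its binding domain — the clause headed by 'believed'.
— Wendy's assistant: subject of the clause headed by 'believed'; c-commands the pronoun within its binding domain — blocked (Principle B).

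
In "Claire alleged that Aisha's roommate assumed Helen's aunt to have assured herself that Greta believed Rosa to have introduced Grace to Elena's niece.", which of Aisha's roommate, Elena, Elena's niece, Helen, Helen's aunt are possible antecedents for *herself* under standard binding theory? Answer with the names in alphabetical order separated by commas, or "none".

*herself* is a reflexive; Principle A requires it to be bound within its binding domain — the clause headed by 'assured'.
— Aisha's roommate: subject of the clause headed by 'assumed'; c-commands the reflexive but lies outside its binding domain — cannot bind it (Principle A).
— Elena: possessor inside the second object DP of the clause headed by 'introduced'; does not c-command the reflexive — cannot bind it (Principle A).
— Elena's niece: second object of the clause headed by 'introduced'; does not c-command the reflexive — cannot bind it (Principle A).
— Helen: possessor inside the subject DP of the clause headed by 'assured'; does not c-command the reflexive — cannot bind it (Principle A).
— Helen's aunt: subject of the clause headed by 'assured'; c-commands the reflexive within its binding domain — allowed (Principle A).

Helen's aunt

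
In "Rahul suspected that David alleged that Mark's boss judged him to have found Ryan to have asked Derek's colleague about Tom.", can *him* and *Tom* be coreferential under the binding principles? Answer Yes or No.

*Tom* is an R-expression; Principle C requires it to be free (not bound by any c-commanding expression).
— him: subject of the clause headed by 'found'; the pronoun c-commands the R-expression — coreference blocked (Principle C).

No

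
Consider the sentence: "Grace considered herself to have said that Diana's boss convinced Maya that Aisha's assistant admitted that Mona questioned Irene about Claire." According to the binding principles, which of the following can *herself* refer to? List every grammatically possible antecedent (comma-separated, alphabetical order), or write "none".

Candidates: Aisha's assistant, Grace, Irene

Grace

*herself* is a reflexive; Principle A requires it to be bound within its binding domain — the matrix clause.
— Aisha's assistant: subject of the clause headed by 'admitted'; does not c-command the reflexive — cannot bind it (Principle A).
— Grace: subject of the matrix clause; c-commands the reflexive within its binding domain — allowed (Principle A).
— Irene: object of the clause headed by 'questioned'; does not c-command the reflexive — cannot bind it (Principle A).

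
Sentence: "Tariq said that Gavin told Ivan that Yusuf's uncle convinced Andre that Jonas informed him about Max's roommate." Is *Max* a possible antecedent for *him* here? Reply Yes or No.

No

*him* is a pronoun; Principle B requires it to be free in its binding domain — the clause headed by 'informed'.
— Max: possessor inside the second object DP of the clause headed by 'informed'; is c-commanded by the pronoun; coreference would bind this R-expression — blocked (Principle C).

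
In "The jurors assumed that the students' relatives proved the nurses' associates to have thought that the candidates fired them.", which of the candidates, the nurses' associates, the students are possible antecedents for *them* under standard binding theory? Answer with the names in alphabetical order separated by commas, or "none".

the nurses' associates, the students

*them* is a pronoun; Principle B requires it to be free in its binding domain — the clause headed by 'fired'.
— the candidates: subject of the clause headed by 'fired'; c-commands the pronoun within its binding domain — blocked (Principle B).
— the nurses' associates: subject of the clause headed by 'thought'; c-commands the pronoun but lies outside its binding domain — allowed.
— the students: possessor inside the subject DP of the clause headed by 'proved'; does not c-command the pronoun — Principle B does not apply; allowed.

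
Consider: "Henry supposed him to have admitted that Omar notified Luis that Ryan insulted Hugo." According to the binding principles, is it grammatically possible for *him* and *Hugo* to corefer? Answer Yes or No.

*him* is a pronoun; Principle B requires it to be free in its binding domain — the matrix clause.
— Hugo: object of the clause headed by 'insulted'; is c-commanded by the pronoun; coreference would bind this R-expression — blocked (Principle C).

No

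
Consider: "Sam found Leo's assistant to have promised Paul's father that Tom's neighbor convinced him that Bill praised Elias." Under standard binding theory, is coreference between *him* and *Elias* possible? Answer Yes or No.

*Elias* is an R-expression; Principle C requires it to be free (not bound by any c-commanding expression).
— him: object of the clause headed by 'convinced'; the pronoun c-commands the R-expression — coreference blocked (Principle C).

No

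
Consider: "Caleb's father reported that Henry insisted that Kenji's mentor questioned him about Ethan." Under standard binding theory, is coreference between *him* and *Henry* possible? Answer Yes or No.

Yes

*Henry* is an R-expression; Principle C requires it to be free (not bound by any c-commanding expression).
— him: object of the clause headed by 'questioned'; the pronoun does not c-command the R-expression — coreference allowed.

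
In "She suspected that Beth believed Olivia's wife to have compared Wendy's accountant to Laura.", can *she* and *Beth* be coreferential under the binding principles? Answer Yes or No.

*Beth* is an R-expression; Principle C requires it to be free (not bound by any c-commanding expression).
— she: subject of the matrix clause; the pronoun c-commands the R-expression — coreference blocked (Principle C).

No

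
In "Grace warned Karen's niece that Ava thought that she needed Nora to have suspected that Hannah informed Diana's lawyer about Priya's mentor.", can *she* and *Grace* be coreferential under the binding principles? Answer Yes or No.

*Grace* is an R-expression; Principle C requires it to be free (not bound by any c-commanding expression).
— she: subject of the clause headed by 'needed'; the pronoun does not c-command the R-expression — coreference allowed.

Yes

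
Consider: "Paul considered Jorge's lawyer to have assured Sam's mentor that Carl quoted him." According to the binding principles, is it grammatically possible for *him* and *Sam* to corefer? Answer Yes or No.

*him* is a pronoun; Principle B requires it to be free in its binding domain — the clause headed by 'quoted'.
— Sam: possessor inside the object DP of the clause headed by 'assured'; does not c-command the pronoun — Principle B does not apply; allowed.

Yes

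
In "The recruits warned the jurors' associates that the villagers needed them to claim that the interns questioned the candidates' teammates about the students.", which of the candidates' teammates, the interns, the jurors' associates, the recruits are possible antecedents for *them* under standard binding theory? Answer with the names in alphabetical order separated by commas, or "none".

*them* is a pronoun; Principle B requires it to be free in its binding domain — the clause headed by 'needed'.
— the candidates' teammates: object of the clause headed by 'questioned'; is c-commanded by the pronoun; coreference would bind this R-expression — blocked (Principle C).
— the interns: subject of the clause headed by 'questioned'; is c-commanded by the pronoun; coreference would bind this R-expression — blocked (Principle C).
— the jurors' associates: object of the matrix clause; c-commands the pronoun but lies outside its binding domain — allowed.
— the recruits: subject of the matrix clause; c-commands the pronoun but lies outside its binding domain — allowed.

the jurors' associates, the recruits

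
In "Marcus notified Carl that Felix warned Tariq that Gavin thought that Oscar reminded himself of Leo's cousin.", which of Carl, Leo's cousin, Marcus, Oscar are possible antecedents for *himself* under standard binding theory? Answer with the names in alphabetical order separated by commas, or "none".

Oscar

*himself* is a reflexive; Principle A requires it to be bound within its binding domain — the clause headed by 'reminded'.
— Carl: object of the matrix clause; c-commands the reflexive but lies outside its binding domain — cannot bind it (Principle A).
— Leo's cousin: second object of the clause headed by 'reminded'; does not c-command the reflexive — cannot bind it (Principle A).
— Marcus: subject of the matrix clause; c-commands the reflexive but lies outside its binding domain — cannot bind it (Principle A).
— Oscar: subject of the clause headed by 'reminded'; c-commands the reflexive within its binding domain — allowed (Principle A).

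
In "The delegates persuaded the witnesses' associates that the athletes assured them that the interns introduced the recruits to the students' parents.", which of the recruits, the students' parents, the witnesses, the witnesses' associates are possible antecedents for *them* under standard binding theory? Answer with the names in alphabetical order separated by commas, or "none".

the witnesses, the witnesses' associates

*them* is a pronoun; Principle B requires it to be free in its binding domain — the clause headed by 'assured'.
— the recruits: object of the clause headed by 'introduced'; is c-commanded by the pronoun; coreference would bind this R-expression — blocked (Principle C).
— the students' parents: second object of the clause headed by 'introduced'; is c-commanded by the pronoun; coreference would bind this R-expression — blocked (Principle C).
— the witnesses: possessor inside the object DP of the matrix clause; does not c-command the pronoun — Principle B does not apply; allowed.
— the witnesses' associates: object of the matrix clause; c-commands the pronoun but lies outside its binding domain — allowed.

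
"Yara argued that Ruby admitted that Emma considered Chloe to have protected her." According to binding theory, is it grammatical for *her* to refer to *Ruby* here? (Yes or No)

Yes

*Ruby* is an R-expression; Principle C requires it to be free (not bound by any c-commanding expression).
— her: object of the clause headed by 'protected'; the pronoun does not c-command the R-expression — coreference allowed.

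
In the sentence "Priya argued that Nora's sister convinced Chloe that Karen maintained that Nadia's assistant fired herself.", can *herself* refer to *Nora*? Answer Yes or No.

*herself* is a reflexive; Principle A requires it to be bound within its binding domain — the clause headed by 'fired'.
— Nora: possessor inside the subject DP of the clause headed by 'convinced'; does not c-command the reflexive — cannot bind it (Principle A).

No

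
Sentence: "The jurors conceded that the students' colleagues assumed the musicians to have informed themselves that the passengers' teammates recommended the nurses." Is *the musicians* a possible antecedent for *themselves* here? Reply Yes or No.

*themselves* is a reflexive; Principle A requires it to be bound within its binding domain — the clause headed by 'informed'.
— the musicians: subject of the clause headed by 'informed'; c-commands the reflexive within its binding domain — allowed (Principle A).

Yes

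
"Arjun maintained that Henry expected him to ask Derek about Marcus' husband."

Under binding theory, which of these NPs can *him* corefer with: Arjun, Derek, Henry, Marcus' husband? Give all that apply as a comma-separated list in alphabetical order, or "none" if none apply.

*him* is a pronoun; Principle B requires it to be free in its binding domain — the clause headed by 'expected'.
— Arjun: subject of the matrix clause; c-commands the pronoun but lies outside its binding domain — allowed.
— Derek: object of the clause headed by 'ask'; is c-commanded by the pronoun; coreference would bind this R-expression — blocked (Principle C).
— Henry: subject of the clause headed by 'expected'; c-commands the pronoun within its binding domain — blocked (Principle B).
— Marcus' husband: second object of the clause headed by 'ask'; is c-commanded by the pronoun; coreference would bind this R-expression — blocked (Principle C).

Arjun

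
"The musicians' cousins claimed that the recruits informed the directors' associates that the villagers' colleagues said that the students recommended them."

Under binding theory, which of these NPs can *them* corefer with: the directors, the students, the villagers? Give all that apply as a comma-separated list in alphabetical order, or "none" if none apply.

*them* is a pronoun; Principle B requires it to be free in its binding domain — the clause headed by 'recommended'.
— the directors: possessor inside the object DP of the clause headed by 'informed'; does not c-command the pronoun — Principle B does not apply; allowed.
— the students: subject of the clause headed by 'recommended'; c-commands the pronoun within its binding domain — blocked (Principle B).
— the villagers: possessor inside the subject DP of the clause headed by 'said'; does not c-command the pronoun — Principle B does not apply; allowed.

the directors, the villagers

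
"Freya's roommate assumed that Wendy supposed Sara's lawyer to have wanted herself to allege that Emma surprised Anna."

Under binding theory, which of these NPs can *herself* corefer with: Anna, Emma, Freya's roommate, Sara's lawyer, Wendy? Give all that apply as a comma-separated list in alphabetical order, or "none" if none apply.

Sara's lawyer

*herself* is a reflexive; Principle A requires it to be bound within its binding domain — the clause headed by 'wanted'.
— Anna: object of the clause headed by 'surprised'; does not c-command the reflexive — cannot bind it (Principle A).
— Emma: subject of the clause headed by 'surprised'; does not c-command the reflexive — cannot bind it (Principle A).
— Freya's roommate: subject of the matrix clause; c-commands the reflexive but lies outside its binding domain — cannot bind it (Principle A).
— Sara's lawyer: subject of the clause headed by 'wanted'; c-commands the reflexive within its binding domain — allowed (Principle A).
— Wendy: subject of the clause headed by 'supposed'; c-commands the reflexive but lies outside its binding domain — cannot bind it (Principle A).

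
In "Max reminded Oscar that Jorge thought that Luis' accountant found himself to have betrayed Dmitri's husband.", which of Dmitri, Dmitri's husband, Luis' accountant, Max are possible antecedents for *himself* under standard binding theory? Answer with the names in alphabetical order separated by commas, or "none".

Luis' accountant

*himself* is a reflexive; Principle A requires it to be bound within its binding domain — the clause headed by 'found'.
— Dmitri: possessor inside the object DP of the clause headed by 'betrayed'; does not c-command the reflexive — cannot bind it (Principle A).
— Dmitri's husband: object of the clause headed by 'betrayed'; does not c-command the reflexive — cannot bind it (Principle A).
— Luis' accountant: subject of the clause headed by 'found'; c-commands the reflexive within its binding domain — allowed (Principle A).
— Max: subject of the matrix clause; c-commands the reflexive but lies outside its binding domain — cannot bind it (Principle A).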